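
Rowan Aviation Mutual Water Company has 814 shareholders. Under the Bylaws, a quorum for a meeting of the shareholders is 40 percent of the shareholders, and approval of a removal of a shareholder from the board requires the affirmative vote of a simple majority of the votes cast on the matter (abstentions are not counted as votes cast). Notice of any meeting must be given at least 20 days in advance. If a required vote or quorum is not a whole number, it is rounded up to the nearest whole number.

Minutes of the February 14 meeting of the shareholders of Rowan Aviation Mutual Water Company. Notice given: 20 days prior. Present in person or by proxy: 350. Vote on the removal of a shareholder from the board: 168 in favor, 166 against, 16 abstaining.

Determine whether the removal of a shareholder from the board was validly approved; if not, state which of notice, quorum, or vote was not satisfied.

Valid — all requirements satisfied.

Notice: 20 days given; 20 required. Satisfied.
Quorum: 40% of 814 = 325.60, rounded up to 326; 350 present. Satisfied.
Vote: requires a majority of the votes cast (350 − 16 abstaining = 334); a majority of 334 is 168, so 168 needed; 168 in favor. Satisfied.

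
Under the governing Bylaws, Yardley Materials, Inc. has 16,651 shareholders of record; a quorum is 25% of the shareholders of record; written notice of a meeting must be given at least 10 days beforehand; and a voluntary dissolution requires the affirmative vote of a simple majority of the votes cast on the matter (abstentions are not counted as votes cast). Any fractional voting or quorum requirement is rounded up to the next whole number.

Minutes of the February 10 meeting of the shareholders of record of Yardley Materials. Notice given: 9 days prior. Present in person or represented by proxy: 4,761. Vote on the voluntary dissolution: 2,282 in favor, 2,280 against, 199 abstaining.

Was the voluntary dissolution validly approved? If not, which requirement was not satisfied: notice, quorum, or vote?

Notice: 9 days given; 10 required. Not satisfied.
Quorum: 25% of 16,651 = 4,162.75, rounded up to 4,163; 4,761 present. Satisfied.
Vote: requires a majority of the votes cast (4,761 − 199 abstaining = 4,562); a majority of 4562 is 2282, so 2,282 needed; 2,282 in favor. Satisfied.

Invalid — notice requirement not satisfied.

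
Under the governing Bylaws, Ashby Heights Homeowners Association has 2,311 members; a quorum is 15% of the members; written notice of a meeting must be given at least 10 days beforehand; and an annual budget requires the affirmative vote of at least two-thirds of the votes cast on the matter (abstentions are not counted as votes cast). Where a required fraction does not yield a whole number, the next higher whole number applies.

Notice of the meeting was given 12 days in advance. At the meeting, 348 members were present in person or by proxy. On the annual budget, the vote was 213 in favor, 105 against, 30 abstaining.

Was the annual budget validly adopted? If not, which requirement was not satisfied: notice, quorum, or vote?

Valid — all requirements satisfied.

Notice: 12 days given; 10 required. Satisfied.
Quorum: 15% of 2,311 = 346.65, rounded up to 347; 348 present. Satisfied.
Vote: requires two-thirds of the votes cast (348 − 30 abstaining = 318); 2/3 of 318 = 212, so 212 needed; 213 in favor. Satisfied.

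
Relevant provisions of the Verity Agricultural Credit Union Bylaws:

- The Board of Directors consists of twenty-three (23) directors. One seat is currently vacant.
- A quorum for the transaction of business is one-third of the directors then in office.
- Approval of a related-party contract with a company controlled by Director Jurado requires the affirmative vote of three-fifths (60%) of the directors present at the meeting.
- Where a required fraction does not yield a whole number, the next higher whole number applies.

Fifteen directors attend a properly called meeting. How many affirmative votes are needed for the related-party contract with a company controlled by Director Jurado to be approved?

9

The related-party contract with a company controlled by Director Jurado requires three-fifths of the directors present (15).
3/5 of 15 = 9.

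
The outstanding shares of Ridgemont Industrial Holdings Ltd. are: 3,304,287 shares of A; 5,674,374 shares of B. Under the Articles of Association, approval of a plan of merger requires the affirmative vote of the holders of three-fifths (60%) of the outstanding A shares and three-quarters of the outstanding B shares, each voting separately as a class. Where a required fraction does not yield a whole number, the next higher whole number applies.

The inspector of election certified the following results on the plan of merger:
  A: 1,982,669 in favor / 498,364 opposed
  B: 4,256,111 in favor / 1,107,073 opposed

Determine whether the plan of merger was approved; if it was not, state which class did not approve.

A: 3/5 of 3304287 = 1982572.20, rounded up to 1982573; 1,982,573 required, 1,982,669 in favor — approved.
B: 3/4 of 5674374 = 4255780.50, rounded up to 4255781; 4,255,781 required, 4,256,111 in favor — approved.

Approved — every class gave the required vote.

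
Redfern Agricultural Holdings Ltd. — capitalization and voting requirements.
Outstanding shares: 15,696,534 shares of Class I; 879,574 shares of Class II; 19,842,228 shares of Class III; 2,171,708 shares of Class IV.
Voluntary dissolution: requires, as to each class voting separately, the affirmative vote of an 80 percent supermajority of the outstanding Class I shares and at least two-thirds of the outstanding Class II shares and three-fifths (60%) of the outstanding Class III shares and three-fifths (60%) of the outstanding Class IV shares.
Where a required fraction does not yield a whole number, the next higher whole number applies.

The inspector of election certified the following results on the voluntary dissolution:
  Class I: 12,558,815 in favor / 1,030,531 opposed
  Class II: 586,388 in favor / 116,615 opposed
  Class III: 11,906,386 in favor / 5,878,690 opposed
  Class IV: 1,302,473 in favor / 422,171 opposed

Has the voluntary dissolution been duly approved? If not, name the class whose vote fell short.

Not approved — the Class IV shares did not give the required vote.

Class I: 4/5 of 15696534 = 12557227.20, rounded up to 12557228; 12,557,228 required, 12,558,815 in favor — approved.
Class II: 2/3 of 879574 = 586382.67, rounded up to 586383; 586,383 required, 586,388 in favor — approved.
Class III: 3/5 of 19842228 = 11905336.80, rounded up to 11905337; 11,905,337 required, 11,906,386 in favor — approved.
Class IV: 3/5 of 2171708 = 1303024.80, rounded up to 1303025; 1,303,025 required, 1,302,473 in favor — not approved.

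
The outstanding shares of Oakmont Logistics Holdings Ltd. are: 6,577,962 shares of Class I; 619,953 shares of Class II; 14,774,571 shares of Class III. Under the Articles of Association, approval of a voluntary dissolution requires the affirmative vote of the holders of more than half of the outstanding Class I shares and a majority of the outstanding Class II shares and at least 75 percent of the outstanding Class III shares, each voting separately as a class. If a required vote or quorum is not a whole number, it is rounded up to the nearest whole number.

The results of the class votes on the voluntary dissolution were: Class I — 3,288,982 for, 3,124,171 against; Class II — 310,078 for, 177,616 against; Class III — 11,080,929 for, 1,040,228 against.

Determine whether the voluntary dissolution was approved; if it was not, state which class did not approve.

Class I: a majority of 6577962 is 3288982; 3,288,982 required, 3,288,982 in favor — approved.
Class II: a majority of 619953 is 309977; 309,977 required, 310,078 in favor — approved.
Class III: 3/4 of 14774571 = 11080928.25, rounded up to 11080929; 11,080,929 required, 11,080,929 in favor — approved.

Approved — every class gave the required vote.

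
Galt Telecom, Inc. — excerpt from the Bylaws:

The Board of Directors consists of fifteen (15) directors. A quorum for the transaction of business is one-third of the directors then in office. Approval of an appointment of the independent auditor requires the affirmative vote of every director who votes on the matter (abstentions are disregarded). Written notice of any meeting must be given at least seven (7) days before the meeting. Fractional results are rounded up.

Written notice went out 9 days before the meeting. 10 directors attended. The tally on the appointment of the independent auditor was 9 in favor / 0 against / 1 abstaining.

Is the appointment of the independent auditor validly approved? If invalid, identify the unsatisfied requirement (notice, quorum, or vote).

Notice: 9 days given; 7 required (9 ≥ 7). Satisfied.
Quorum: 10 present; quorum is 5. Satisfied.
Vote: the appointment of the independent auditor requires the unanimous vote of the votes cast (10 present − 1 abstaining = 9). Unanimous means all 9, so 9 affirmative votes are needed; 9 voted in favor. Satisfied.

Valid — all requirements satisfied.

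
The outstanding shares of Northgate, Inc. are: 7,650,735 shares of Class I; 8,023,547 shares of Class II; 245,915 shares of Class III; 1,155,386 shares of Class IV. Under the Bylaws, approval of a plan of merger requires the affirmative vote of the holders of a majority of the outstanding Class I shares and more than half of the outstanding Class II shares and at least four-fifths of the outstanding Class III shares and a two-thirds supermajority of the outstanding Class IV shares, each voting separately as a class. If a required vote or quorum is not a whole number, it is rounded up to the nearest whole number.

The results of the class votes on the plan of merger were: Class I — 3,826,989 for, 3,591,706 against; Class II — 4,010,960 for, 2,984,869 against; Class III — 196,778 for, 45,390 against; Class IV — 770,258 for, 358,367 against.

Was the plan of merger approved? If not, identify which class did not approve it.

Class I: a majority of 7650735 is 3825368; 3,825,368 required, 3,826,989 in favor — approved.
Class II: a majority of 8023547 is 4011774; 4,011,774 required, 4,010,960 in favor — not approved.
Class III: 4/5 of 245915 = 196732; 196,732 required, 196,778 in favor — approved.
Class IV: 2/3 of 1155386 = 770257.33, rounded up to 770258; 770,258 required, 770,258 in favor — approved.

Not approved — the Class II shares did not give the required vote.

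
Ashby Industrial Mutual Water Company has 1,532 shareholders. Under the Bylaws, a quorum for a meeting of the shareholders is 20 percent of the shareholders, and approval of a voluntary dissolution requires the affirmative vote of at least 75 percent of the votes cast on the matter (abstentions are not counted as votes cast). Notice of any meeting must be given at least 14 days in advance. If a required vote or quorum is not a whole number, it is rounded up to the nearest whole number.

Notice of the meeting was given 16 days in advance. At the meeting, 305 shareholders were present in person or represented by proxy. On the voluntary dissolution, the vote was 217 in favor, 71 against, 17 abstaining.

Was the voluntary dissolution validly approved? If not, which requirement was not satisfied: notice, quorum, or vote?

Invalid — quorum requirement not satisfied.

Notice: 16 days given; 14 required. Satisfied.
Quorum: 20% of 1,532 = 306.40, rounded up to 307; 305 present. Not satisfied.
Vote: requires three-fourths of the votes cast (305 − 17 abstaining = 288); 3/4 of 288 = 216, so 216 needed; 217 in favor. Satisfied.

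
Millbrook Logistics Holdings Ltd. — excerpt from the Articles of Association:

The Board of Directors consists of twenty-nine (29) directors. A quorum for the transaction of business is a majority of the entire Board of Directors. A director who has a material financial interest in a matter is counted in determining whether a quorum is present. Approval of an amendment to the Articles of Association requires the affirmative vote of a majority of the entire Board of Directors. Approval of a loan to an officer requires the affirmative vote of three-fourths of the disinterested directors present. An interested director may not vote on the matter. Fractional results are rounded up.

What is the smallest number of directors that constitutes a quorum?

A majority of 29 is 15.

15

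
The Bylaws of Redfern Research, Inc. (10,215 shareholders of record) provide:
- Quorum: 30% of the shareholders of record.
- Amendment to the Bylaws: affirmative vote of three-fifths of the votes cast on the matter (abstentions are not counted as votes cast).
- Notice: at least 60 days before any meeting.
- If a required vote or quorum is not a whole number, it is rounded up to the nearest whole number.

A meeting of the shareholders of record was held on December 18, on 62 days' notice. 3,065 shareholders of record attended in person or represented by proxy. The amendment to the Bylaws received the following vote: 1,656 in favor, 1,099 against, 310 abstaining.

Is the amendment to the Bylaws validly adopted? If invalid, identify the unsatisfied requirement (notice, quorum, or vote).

Valid — all requirements satisfied.

Notice: 62 days given; 60 required. Satisfied.
Quorum: 30% of 10,215 = 3,064.50, rounded up to 3,065; 3,065 present. Satisfied.
Vote: requires three-fifths of the votes cast (3,065 − 310 abstaining = 2,755); 3/5 of 2755 = 1653, so 1,653 needed; 1,656 in favor. Satisfied.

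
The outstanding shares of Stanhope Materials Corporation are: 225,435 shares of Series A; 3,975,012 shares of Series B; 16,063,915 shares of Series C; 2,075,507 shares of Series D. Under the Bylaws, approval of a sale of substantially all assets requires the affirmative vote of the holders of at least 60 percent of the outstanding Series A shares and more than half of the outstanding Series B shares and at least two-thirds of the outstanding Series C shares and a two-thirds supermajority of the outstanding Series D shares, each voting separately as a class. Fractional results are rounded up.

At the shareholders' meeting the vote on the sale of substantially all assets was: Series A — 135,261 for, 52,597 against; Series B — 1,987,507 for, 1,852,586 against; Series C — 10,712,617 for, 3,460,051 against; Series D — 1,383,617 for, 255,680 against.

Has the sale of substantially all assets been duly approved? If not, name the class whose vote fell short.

Not approved — the Series D shares did not give the required vote.

Series A: 3/5 of 225435 = 135261; 135,261 required, 135,261 in favor — approved.
Series B: a majority of 3975012 is 1987507; 1,987,507 required, 1,987,507 in favor — approved.
Series C: 2/3 of 16063915 = 10709276.67, rounded up to 10709277; 10,709,277 required, 10,712,617 in favor — approved.
Series D: 2/3 of 2075507 = 1383671.33, rounded up to 1383672; 1,383,672 required, 1,383,617 in favor — not approved.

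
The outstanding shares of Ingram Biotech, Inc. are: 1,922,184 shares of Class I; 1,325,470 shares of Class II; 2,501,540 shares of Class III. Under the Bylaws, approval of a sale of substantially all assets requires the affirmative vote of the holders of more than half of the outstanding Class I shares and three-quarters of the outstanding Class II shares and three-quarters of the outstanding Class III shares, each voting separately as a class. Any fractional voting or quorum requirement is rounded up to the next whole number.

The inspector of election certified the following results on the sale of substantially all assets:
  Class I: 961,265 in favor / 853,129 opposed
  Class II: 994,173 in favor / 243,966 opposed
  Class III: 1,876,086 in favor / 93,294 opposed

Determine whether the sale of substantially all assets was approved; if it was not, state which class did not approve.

Not approved — the Class III shares did not give the required vote.

Class I: a majority of 1922184 is 961093; 961,093 required, 961,265 in favor — approved.
Class II: 3/4 of 1325470 = 994102.50, rounded up to 994103; 994,103 required, 994,173 in favor — approved.
Class III: 3/4 of 2501540 = 1876155; 1,876,155 required, 1,876,086 in favor — not approved.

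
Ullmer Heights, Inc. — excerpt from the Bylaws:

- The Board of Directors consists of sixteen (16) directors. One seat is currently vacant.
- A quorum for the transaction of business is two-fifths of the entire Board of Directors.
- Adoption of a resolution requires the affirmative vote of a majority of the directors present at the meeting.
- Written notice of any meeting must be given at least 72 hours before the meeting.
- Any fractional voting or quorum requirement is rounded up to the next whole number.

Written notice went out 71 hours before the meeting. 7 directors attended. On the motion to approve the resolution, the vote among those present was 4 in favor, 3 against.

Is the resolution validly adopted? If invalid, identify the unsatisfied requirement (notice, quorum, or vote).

Notice: 71 hours given; 72 required (71 < 72). Not satisfied.
Quorum: 7 present; quorum is 7. Satisfied.
Vote: the resolution requires a majority of the directors present (7). A majority of 7 is 4, so 4 affirmative votes are needed; 4 voted in favor. Satisfied.

Invalid — notice requirement not satisfied.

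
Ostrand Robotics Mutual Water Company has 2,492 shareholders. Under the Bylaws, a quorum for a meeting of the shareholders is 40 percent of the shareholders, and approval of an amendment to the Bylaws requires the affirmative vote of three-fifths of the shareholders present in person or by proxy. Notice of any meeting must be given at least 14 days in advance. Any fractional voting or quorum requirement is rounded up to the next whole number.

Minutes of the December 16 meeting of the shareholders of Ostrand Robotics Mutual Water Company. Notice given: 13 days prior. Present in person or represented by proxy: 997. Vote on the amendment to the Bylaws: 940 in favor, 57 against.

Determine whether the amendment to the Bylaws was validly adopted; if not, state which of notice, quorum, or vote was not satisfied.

Notice: 13 days given; 14 required. Not satisfied.
Quorum: 40% of 2,492 = 996.80, rounded up to 997; 997 present. Satisfied.
Vote: requires three-fifths of those present (997); 3/5 of 997 = 598.20, rounded up to 599, so 599 needed; 940 in favor. Satisfied.

Invalid — notice requirement not satisfied.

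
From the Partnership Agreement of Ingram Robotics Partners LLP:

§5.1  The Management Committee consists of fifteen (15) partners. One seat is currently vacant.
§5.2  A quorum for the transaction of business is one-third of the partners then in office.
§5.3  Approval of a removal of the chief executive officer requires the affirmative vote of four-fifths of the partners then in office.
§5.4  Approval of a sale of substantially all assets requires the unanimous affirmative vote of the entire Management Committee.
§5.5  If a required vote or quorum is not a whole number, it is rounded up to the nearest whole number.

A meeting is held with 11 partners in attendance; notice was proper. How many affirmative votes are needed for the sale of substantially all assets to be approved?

The sale of substantially all assets requires the unanimous vote of the entire Management Committee (15).
Unanimous means all 15.
(Only 11 can vote, so the sale of substantially all assets cannot pass at this meeting, but the required vote is still 15.)

15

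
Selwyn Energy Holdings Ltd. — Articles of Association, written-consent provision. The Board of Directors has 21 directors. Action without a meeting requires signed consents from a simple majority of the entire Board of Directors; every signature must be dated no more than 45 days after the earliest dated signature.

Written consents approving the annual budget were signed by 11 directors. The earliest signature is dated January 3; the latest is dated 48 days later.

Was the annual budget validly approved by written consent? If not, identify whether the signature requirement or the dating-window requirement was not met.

Signatures required: a simple majority of 21 — a majority of 21 is 11, so 11 needed; 11 signed. Sufficient.
Dating window: the latest signature is 48 days after the earliest; the limit is 45 days. Outside the window.

Not effective — dating-window requirement not satisfied.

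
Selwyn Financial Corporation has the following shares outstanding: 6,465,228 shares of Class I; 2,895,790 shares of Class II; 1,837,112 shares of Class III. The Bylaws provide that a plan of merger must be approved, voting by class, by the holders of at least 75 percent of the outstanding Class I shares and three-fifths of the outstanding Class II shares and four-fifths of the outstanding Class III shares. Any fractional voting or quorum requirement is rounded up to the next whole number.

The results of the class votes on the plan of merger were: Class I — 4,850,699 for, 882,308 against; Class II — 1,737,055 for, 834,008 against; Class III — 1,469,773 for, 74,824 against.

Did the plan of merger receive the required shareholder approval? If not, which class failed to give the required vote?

Not approved — the Class II shares did not give the required vote.

Class I: 3/4 of 6465228 = 4848921; 4,848,921 required, 4,850,699 in favor — approved.
Class II: 3/5 of 2895790 = 1737474; 1,737,474 required, 1,737,055 in favor — not approved.
Class III: 4/5 of 1837112 = 1469689.60, rounded up to 1469690; 1,469,690 required, 1,469,773 in favor — approved.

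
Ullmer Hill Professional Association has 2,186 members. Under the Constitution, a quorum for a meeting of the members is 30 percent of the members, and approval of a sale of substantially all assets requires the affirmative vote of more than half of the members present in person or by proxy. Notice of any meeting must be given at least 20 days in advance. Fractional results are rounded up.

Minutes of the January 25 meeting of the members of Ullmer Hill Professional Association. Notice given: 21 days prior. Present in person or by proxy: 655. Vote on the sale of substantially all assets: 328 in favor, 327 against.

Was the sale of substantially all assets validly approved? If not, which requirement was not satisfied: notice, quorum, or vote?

Notice: 21 days given; 20 required. Satisfied.
Quorum: 30% of 2,186 = 655.80, rounded up to 656; 655 present. Not satisfied.
Vote: requires a majority of those present (655); a majority of 655 is 328, so 328 needed; 328 in favor. Satisfied.

Invalid — quorum requirement not satisfied.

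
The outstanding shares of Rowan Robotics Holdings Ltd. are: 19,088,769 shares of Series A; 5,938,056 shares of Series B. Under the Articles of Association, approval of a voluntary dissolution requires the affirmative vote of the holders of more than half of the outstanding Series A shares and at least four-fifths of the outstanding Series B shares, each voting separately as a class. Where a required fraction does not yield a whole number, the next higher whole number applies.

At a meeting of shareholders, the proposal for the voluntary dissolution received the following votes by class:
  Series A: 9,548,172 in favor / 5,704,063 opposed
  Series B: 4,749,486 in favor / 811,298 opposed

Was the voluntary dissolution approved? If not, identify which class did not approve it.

Not approved — the Series B shares did not give the required vote.

Series A: a majority of 19088769 is 9544385; 9,544,385 required, 9,548,172 in favor — approved.
Series B: 4/5 of 5938056 = 4750444.80, rounded up to 4750445; 4,750,445 required, 4,749,486 in favor — not approved.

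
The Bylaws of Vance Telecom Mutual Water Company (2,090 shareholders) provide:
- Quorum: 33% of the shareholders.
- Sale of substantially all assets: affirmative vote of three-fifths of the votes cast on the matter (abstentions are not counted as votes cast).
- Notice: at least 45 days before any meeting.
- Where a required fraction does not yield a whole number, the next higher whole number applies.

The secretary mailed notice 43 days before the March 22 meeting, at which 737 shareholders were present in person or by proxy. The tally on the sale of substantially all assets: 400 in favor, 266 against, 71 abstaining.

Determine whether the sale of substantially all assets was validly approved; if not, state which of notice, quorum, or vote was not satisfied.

Notice: 43 days given; 45 required. Not satisfied.
Quorum: 33% of 2,090 = 689.70, rounded up to 690; 737 present. Satisfied.
Vote: requires three-fifths of the votes cast (737 − 71 abstaining = 666); 3/5 of 666 = 399.60, rounded up to 400, so 400 needed; 400 in favor. Satisfied.

Invalid — notice requirement not satisfied.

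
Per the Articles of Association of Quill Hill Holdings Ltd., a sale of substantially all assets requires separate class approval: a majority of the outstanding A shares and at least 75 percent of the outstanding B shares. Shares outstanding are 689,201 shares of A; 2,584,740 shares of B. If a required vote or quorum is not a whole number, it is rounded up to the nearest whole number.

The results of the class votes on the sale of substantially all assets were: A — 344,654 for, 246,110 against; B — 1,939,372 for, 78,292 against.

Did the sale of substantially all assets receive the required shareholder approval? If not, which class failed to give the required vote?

Approved — every class gave the required vote.

A: a majority of 689201 is 344601; 344,601 required, 344,654 in favor — approved.
B: 3/4 of 2584740 = 1938555; 1,938,555 required, 1,939,372 in favor — approved.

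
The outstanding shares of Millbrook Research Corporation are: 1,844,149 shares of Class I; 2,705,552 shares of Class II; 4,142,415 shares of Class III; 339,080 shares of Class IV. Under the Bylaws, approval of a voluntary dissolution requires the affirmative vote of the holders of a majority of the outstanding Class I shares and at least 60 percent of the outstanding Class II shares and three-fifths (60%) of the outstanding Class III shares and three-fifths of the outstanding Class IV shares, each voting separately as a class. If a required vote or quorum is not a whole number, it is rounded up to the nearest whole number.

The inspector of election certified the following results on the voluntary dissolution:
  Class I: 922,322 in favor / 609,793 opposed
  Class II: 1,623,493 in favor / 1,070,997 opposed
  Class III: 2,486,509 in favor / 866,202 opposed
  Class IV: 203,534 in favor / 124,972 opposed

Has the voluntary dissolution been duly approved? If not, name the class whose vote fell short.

Class I: a majority of 1844149 is 922075; 922,075 required, 922,322 in favor — approved.
Class II: 3/5 of 2705552 = 1623331.20, rounded up to 1623332; 1,623,332 required, 1,623,493 in favor — approved.
Class III: 3/5 of 4142415 = 2485449; 2,485,449 required, 2,486,509 in favor — approved.
Class IV: 3/5 of 339080 = 203448; 203,448 required, 203,534 in favor — approved.

Approved — every class gave the required vote.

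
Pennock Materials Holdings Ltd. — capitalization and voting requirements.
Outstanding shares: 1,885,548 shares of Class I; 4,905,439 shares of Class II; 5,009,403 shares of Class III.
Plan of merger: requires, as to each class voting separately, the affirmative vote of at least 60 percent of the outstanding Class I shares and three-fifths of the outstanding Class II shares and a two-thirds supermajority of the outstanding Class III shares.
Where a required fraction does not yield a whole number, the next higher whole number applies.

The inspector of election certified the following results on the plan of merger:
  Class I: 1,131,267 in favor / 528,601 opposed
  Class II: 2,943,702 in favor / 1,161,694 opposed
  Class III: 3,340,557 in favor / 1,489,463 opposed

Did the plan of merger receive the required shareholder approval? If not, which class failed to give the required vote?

Class I: 3/5 of 1885548 = 1131328.80, rounded up to 1131329; 1,131,329 required, 1,131,267 in favor — not approved.
Class II: 3/5 of 4905439 = 2943263.40, rounded up to 2943264; 2,943,264 required, 2,943,702 in favor — approved.
Class III: 2/3 of 5009403 = 3339602; 3,339,602 required, 3,340,557 in favor — approved.

Not approved — the Class I shares did not give the required vote.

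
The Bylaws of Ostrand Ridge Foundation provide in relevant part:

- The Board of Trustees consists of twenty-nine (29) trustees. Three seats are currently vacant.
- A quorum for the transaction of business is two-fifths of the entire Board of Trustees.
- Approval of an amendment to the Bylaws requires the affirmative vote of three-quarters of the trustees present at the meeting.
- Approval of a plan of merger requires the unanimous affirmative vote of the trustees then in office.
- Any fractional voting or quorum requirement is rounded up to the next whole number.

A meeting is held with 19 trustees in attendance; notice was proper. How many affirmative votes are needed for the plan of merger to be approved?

26

The plan of merger requires the unanimous vote of the trustees then in office (26).
Unanimous means all 26.
(Only 19 can vote, so the plan of merger cannot pass at this meeting, but the required vote is still 26.)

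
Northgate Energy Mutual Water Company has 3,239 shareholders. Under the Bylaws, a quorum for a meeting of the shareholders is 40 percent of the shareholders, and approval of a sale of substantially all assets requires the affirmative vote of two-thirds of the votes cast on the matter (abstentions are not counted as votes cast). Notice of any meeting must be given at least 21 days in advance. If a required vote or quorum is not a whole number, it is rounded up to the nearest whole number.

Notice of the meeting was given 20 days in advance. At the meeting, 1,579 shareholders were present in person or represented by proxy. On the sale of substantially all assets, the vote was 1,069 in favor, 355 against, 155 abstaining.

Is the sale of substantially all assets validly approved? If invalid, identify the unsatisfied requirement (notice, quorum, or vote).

Notice: 20 days given; 21 required. Not satisfied.
Quorum: 40% of 3,239 = 1,295.60, rounded up to 1,296; 1,579 present. Satisfied.
Vote: requires two-thirds of the votes cast (1,579 − 155 abstaining = 1,424); 2/3 of 1424 = 949.33, rounded up to 950, so 950 needed; 1,069 in favor. Satisfied.

Invalid — notice requirement not satisfied.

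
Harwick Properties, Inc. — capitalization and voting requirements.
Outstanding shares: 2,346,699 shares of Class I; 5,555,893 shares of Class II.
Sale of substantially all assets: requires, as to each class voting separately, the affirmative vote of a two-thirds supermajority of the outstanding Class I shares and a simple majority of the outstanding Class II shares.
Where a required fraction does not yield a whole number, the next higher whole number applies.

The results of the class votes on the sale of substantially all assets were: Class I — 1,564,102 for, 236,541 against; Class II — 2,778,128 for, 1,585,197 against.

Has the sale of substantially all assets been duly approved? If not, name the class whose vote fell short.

Not approved — the Class I shares did not give the required vote.

Class I: 2/3 of 2346699 = 1564466; 1,564,466 required, 1,564,102 in favor — not approved.
Class II: a majority of 5555893 is 2777947; 2,777,947 required, 2,778,128 in favor — approved.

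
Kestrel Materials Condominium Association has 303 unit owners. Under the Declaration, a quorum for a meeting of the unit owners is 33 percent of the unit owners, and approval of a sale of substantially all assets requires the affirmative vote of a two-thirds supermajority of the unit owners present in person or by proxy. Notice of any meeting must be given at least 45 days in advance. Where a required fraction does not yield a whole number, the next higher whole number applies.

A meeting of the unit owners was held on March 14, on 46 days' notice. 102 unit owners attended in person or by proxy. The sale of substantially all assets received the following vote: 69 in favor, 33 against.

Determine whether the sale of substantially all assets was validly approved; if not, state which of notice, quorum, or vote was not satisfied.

Notice: 46 days given; 45 required. Satisfied.
Quorum: 33% of 303 = 99.99, rounded up to 100; 102 present. Satisfied.
Vote: requires two-thirds of those present (102); 2/3 of 102 = 68, so 68 needed; 69 in favor. Satisfied.

Valid — all requirements satisfied.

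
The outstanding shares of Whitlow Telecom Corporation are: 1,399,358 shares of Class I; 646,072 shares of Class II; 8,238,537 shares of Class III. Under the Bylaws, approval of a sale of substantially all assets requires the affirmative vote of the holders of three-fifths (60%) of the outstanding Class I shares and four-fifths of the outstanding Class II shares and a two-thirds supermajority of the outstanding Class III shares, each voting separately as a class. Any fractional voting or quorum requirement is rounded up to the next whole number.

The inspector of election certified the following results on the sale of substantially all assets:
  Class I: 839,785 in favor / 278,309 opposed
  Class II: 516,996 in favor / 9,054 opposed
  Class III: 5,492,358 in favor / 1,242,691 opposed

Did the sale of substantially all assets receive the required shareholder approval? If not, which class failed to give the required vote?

Class I: 3/5 of 1399358 = 839614.80, rounded up to 839615; 839,615 required, 839,785 in favor — approved.
Class II: 4/5 of 646072 = 516857.60, rounded up to 516858; 516,858 required, 516,996 in favor — approved.
Class III: 2/3 of 8238537 = 5492358; 5,492,358 required, 5,492,358 in favor — approved.

Approved — every class gave the required vote.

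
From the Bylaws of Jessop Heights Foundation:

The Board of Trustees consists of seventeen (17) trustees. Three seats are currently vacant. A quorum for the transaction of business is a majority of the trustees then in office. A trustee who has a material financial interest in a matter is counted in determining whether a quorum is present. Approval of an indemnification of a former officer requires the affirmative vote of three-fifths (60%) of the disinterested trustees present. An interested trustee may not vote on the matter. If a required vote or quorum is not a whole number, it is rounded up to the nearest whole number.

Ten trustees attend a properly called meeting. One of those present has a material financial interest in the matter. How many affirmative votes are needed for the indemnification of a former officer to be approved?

The indemnification of a former officer requires three-fifths of the disinterested trustees present (10 − 1 = 9).
3/5 of 9 = 5.40, rounded up to 6.

6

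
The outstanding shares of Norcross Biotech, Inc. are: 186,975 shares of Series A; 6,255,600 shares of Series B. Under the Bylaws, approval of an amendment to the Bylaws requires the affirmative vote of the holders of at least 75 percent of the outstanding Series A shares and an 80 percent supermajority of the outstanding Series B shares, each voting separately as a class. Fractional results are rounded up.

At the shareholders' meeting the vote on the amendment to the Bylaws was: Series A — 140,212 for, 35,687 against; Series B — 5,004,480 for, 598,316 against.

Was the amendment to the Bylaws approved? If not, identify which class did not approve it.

Series A: 3/4 of 186975 = 140231.25, rounded up to 140232; 140,232 required, 140,212 in favor — not approved.
Series B: 4/5 of 6255600 = 5004480; 5,004,480 required, 5,004,480 in favor — approved.

Not approved — the Series A shares did not give the required vote.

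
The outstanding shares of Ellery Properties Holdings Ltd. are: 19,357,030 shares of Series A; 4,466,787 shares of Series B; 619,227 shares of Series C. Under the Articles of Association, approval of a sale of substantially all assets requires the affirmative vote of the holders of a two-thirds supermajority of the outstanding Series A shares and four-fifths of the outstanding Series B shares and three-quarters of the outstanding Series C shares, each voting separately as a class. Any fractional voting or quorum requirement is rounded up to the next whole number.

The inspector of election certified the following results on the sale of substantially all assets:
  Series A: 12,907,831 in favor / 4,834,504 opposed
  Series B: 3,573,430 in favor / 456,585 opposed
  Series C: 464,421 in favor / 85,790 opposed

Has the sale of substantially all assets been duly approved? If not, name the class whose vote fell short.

Series A: 2/3 of 19357030 = 12904686.67, rounded up to 12904687; 12,904,687 required, 12,907,831 in favor — approved.
Series B: 4/5 of 4466787 = 3573429.60, rounded up to 3573430; 3,573,430 required, 3,573,430 in favor — approved.
Series C: 3/4 of 619227 = 464420.25, rounded up to 464421; 464,421 required, 464,421 in favor — approved.

Approved — every class gave the required vote.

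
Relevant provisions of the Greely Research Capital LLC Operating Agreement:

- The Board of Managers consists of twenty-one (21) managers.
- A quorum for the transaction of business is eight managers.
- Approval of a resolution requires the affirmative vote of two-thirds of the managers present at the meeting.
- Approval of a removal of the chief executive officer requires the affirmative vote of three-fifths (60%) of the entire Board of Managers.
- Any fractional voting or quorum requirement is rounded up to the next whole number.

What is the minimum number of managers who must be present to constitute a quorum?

The quorum is fixed at 8.

8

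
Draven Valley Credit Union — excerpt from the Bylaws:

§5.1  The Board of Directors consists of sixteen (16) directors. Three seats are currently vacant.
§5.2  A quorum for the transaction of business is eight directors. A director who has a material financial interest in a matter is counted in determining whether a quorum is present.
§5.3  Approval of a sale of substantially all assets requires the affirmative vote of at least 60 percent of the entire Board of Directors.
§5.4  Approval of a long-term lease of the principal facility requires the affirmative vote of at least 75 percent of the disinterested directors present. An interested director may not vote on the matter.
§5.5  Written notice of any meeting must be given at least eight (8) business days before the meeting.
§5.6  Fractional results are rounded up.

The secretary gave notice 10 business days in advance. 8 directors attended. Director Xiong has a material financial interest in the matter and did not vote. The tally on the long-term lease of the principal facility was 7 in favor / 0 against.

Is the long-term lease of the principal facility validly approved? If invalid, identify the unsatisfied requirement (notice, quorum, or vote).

Notice: 10 business days given; 8 required (10 ≥ 8). Satisfied.
Quorum: 8 present (interested directors count toward quorum); quorum is 8. Satisfied.
Vote: the long-term lease of the principal facility requires three-fourths of the disinterested directors present (8 − 1 = 7). 3/4 of 7 = 5.25, rounded up to 6, so 6 affirmative votes are needed; 7 voted in favor. Satisfied.

Valid — all requirements satisfied.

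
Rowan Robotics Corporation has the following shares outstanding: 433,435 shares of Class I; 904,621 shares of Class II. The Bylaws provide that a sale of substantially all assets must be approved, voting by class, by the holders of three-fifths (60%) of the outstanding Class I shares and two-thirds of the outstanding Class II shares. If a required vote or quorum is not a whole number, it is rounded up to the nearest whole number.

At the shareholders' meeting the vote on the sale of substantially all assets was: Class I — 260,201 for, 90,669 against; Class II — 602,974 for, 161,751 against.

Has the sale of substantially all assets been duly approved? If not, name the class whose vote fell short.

Not approved — the Class II shares did not give the required vote.

Class I: 3/5 of 433435 = 260061; 260,061 required, 260,201 in favor — approved.
Class II: 2/3 of 904621 = 603080.67, rounded up to 603081; 603,081 required, 602,974 in favor — not approved.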